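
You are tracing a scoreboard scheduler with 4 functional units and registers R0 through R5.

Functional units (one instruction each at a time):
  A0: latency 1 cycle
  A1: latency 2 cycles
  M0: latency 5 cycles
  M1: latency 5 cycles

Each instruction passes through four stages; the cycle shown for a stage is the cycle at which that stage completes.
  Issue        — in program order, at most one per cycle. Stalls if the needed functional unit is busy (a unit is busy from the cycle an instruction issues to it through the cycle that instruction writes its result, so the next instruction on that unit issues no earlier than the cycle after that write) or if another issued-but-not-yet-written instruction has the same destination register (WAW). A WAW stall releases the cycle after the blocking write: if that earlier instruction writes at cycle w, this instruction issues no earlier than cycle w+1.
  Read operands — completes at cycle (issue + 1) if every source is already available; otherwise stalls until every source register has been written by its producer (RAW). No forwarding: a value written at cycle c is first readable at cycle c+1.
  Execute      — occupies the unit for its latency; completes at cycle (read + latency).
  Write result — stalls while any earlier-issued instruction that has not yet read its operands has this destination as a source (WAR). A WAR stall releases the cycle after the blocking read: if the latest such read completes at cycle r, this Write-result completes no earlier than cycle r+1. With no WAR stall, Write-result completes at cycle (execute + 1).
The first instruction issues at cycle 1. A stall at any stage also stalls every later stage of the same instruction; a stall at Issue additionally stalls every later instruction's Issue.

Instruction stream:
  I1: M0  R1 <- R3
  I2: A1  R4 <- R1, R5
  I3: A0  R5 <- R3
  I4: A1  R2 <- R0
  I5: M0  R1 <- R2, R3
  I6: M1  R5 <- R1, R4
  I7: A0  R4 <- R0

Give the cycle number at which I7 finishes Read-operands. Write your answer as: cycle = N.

c1: issue I1 (M0)
c2: I1 read-ops, issue I2 (A1)
c3: issue I3 (A0)
c4: I3 read-ops
c5: I3 finished on A0
c7: I1 finished on M0
c8: I1→R1
c9: I2 read-ops
c10: I3→R5
c11: I2 finished on A1
c12: I2→R4
c13: issue I4 (A1)
c14: I4 read-ops, issue I5 (M0)
c15: issue I6 (M1)
c16: I4 finished on A1, issue I7 (A0)
c17: I4→R2, I7 read-ops
c18: I5 read-ops, I7 finished on A0
c23: I5 finished on M0
c24: I5→R1
c25: I6 read-ops
c26: I7→R4
c30: I6 finished on M1
c31: I6→R5

cycle = 17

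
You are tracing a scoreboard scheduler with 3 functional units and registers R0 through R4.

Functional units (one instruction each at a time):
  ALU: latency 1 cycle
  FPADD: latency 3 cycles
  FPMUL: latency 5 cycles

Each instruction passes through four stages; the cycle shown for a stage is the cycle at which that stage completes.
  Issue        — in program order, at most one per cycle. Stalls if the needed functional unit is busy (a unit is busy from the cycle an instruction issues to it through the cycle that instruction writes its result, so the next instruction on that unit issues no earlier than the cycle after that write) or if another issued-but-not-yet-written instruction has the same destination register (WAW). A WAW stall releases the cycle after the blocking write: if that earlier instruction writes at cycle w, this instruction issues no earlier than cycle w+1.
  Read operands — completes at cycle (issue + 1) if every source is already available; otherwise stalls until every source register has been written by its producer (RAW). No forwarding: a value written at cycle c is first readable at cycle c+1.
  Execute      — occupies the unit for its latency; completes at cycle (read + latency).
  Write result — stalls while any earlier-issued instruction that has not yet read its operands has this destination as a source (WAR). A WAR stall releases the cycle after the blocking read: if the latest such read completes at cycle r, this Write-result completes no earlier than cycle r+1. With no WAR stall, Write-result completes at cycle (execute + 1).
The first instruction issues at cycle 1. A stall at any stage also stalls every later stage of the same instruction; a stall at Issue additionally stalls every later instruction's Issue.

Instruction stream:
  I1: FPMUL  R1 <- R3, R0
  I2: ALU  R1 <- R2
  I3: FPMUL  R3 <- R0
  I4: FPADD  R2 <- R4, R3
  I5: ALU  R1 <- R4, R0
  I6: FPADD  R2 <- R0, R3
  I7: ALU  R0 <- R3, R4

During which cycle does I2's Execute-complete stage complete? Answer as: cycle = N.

c1: I1 dispatched to FPMUL
c2: I1 operands ready
c7: I1 complete
c8: R1←I1
c9: I2 dispatched to ALU
c10: I2 operands ready · I3 dispatched to FPMUL
c11: I2 complete · I3 operands ready · I4 dispatched to FPADD
c12: R1←I2
c13: I5 dispatched to ALU
c14: I5 operands ready
c15: I5 complete
c16: I3 complete · R1←I5
c17: R3←I3
c18: I4 operands ready
c21: I4 complete
c22: R2←I4
c23: I6 dispatched to FPADD
c24: I6 operands ready · I7 dispatched to ALU
c25: I7 operands ready
c26: I7 complete
c27: I6 complete · R0←I7
c28: R2←I6

cycle = 11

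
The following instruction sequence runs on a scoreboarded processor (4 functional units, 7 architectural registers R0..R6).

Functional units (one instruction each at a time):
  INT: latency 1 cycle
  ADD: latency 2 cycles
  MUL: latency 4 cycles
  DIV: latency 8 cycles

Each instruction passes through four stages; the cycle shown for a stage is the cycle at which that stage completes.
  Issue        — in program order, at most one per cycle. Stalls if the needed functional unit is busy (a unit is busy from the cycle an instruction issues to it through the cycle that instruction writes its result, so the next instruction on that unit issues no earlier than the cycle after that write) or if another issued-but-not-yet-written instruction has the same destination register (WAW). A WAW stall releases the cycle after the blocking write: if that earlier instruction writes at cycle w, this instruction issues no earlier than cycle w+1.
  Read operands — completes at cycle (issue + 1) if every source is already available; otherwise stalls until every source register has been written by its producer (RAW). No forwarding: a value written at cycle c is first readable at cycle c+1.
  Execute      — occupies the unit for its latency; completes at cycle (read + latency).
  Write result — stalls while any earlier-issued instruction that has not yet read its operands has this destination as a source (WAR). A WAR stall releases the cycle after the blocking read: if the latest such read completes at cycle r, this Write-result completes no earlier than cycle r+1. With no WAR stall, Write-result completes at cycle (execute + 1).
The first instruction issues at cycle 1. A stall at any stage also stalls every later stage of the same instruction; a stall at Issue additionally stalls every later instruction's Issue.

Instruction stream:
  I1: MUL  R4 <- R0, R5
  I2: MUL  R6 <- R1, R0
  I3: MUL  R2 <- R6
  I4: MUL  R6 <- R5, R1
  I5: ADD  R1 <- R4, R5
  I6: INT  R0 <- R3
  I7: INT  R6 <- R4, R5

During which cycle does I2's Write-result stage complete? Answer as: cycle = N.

  I1 | 1 | 2 | 6 | 7
  I2 | 8 | 9 | 13 | 14   struct: MUL busy until I1 writes@7
  I3 | 15 | 16 | 20 | 21   struct: MUL busy until I2 writes@14
  I4 | 22 | 23 | 27 | 28   struct: MUL busy until I3 writes@21
  I5 | 23 | 24 | 26 | 27
  I6 | 24 | 25 | 26 | 27
  I7 | 29 | 30 | 31 | 32   WAW R6: wait I4 write@28

cycle = 14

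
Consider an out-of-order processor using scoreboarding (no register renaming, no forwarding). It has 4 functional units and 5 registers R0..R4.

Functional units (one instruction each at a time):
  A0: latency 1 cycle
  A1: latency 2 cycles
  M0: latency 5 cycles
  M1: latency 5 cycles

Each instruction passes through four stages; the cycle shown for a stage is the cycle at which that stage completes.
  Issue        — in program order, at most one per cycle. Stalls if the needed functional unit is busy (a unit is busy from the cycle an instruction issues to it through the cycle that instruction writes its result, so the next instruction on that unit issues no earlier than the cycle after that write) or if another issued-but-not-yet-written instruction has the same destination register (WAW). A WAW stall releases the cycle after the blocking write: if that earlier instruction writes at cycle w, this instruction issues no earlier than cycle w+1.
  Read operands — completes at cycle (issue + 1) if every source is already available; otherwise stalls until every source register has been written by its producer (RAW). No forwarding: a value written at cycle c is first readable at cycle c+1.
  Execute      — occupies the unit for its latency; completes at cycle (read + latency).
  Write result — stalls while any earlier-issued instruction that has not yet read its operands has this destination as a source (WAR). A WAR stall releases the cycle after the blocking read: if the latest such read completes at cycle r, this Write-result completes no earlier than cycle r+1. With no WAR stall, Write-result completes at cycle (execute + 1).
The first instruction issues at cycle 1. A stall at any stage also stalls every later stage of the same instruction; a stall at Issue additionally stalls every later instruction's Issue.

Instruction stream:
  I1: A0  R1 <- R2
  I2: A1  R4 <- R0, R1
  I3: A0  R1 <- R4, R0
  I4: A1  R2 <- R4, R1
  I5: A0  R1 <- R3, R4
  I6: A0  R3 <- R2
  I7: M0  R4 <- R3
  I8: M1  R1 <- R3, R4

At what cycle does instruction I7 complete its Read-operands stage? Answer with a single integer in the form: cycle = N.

cycle = 20

cycle 1: I1→A0
cycle 2: I1 RO · I2→A1
cycle 3: I1 EX
cycle 4: I1 WR R1
cycle 5: I2 RO · I3→A0
cycle 7: I2 EX
cycle 8: I2 WR R4
cycle 9: I3 RO · I4→A1
cycle 10: I3 EX
cycle 11: I3 WR R1
cycle 12: I4 RO · I5→A0
cycle 13: I5 RO
cycle 14: I4 EX · I5 EX
cycle 15: I4 WR R2 · I5 WR R1
cycle 16: I6→A0
cycle 17: I6 RO · I7→M0
cycle 18: I6 EX · I8→M1
cycle 19: I6 WR R3
cycle 20: I7 RO
cycle 25: I7 EX
cycle 26: I7 WR R4
cycle 27: I8 RO
cycle 32: I8 EX
cycle 33: I8 WR R1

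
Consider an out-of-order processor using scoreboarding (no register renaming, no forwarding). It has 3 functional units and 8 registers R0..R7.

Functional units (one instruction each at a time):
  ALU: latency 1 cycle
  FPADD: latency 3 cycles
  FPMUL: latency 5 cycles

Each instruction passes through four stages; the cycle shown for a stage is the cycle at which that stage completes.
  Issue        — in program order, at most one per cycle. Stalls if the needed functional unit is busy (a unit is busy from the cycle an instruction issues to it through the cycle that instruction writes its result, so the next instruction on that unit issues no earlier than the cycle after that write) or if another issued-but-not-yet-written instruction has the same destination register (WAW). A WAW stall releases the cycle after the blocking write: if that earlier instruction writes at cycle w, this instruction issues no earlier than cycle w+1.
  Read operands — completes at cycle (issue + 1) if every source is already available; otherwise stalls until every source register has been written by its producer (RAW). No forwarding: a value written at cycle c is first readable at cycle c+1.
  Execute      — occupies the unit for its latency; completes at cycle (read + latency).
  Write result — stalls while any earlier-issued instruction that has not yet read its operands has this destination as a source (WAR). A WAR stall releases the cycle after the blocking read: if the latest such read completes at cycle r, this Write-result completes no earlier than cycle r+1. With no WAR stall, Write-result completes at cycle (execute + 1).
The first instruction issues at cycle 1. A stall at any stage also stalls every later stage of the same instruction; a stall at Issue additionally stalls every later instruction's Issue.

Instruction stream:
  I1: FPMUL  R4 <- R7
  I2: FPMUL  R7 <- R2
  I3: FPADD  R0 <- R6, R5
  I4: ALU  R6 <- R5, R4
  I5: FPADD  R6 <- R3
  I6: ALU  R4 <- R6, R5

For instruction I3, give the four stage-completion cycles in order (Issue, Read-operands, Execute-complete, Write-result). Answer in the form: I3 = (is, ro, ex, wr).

t=1  I1→FPMUL
t=2  I1 RO
t=7  I1 EX
t=8  I1 WR R4
t=9  I2→FPMUL
t=10  I2 RO; I3→FPADD
t=11  I3 RO; I4→ALU
t=12  I4 RO
t=13  I4 EX
t=14  I3 EX; I4 WR R6
t=15  I2 EX; I3 WR R0
t=16  I2 WR R7; I5→FPADD
t=17  I5 RO; I6→ALU
t=20  I5 EX
t=21  I5 WR R6
t=22  I6 RO
t=23  I6 EX
t=24  I6 WR R4

I3 = (10, 11, 14, 15)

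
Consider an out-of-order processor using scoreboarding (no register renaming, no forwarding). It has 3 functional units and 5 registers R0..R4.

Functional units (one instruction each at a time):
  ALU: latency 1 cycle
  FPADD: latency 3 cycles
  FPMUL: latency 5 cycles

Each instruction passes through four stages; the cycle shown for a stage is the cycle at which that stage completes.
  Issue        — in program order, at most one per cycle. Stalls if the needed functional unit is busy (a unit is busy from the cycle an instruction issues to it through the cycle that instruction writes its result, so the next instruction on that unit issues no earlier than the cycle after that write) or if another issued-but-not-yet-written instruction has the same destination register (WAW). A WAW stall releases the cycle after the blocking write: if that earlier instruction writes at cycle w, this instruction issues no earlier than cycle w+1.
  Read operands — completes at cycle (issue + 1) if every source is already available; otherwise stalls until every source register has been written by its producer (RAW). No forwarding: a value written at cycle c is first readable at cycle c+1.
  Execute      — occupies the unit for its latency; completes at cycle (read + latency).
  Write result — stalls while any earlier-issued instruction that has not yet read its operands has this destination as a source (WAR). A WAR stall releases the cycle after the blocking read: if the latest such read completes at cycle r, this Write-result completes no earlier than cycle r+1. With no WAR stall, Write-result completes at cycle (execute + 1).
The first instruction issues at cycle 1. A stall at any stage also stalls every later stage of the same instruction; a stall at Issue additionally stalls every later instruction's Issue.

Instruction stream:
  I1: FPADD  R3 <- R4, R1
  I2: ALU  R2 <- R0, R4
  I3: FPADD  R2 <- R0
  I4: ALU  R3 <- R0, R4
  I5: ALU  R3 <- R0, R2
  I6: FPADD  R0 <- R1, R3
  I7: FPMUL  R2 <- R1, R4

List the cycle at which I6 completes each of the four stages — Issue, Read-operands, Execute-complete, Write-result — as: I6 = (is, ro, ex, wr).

I1  is:1  ro:2  ex:5  wr:6
I2  is:2  ro:3  ex:4  wr:5
I3  is:7  ro:8  ex:11  wr:12  — struct: FPADD busy until I1 writes@6
I4  is:8  ro:9  ex:10  wr:11
I5  is:12  ro:13  ex:14  wr:15  — struct: ALU busy until I4 writes@11
I6  is:13  ro:16  ex:19  wr:20  — RAW R3: wait I5 write@15
I7  is:14  ro:15  ex:20  wr:21

I6 = (13, 16, 19, 20)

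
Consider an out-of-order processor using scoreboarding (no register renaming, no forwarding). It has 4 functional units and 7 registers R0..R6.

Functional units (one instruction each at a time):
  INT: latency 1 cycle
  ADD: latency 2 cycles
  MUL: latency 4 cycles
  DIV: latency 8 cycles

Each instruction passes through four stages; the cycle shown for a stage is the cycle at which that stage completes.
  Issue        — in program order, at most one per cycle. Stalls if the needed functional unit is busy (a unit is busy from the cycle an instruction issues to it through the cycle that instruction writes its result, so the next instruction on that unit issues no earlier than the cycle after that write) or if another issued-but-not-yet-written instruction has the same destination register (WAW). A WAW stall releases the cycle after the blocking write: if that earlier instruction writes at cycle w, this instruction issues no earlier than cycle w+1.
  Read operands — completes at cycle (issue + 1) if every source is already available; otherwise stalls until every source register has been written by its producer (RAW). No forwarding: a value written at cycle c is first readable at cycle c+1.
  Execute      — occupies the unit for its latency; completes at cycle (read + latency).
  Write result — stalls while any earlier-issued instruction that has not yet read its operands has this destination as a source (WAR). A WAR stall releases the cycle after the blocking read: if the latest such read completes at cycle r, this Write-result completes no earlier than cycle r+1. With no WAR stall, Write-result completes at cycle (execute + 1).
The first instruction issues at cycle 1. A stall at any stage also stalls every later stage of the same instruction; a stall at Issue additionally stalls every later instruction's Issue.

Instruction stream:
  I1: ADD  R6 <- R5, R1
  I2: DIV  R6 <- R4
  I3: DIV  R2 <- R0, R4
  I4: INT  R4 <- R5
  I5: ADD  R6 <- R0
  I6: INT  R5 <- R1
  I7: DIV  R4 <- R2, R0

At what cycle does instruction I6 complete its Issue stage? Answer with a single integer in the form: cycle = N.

cycle = 22

1) issue 1, read 2, done 4, write 5
2) issue 6, read 7, done 15, write 16  <WAW R6: wait I1 write@5>
3) issue 17, read 18, done 26, write 27  <struct: DIV busy until I2 writes@16>
4) issue 18, read 19, done 20, write 21
5) issue 19, read 20, done 22, write 23
6) issue 22, read 23, done 24, write 25  <struct: INT busy until I4 writes@21>
7) issue 28, read 29, done 37, write 38  <struct: DIV busy until I3 writes@27>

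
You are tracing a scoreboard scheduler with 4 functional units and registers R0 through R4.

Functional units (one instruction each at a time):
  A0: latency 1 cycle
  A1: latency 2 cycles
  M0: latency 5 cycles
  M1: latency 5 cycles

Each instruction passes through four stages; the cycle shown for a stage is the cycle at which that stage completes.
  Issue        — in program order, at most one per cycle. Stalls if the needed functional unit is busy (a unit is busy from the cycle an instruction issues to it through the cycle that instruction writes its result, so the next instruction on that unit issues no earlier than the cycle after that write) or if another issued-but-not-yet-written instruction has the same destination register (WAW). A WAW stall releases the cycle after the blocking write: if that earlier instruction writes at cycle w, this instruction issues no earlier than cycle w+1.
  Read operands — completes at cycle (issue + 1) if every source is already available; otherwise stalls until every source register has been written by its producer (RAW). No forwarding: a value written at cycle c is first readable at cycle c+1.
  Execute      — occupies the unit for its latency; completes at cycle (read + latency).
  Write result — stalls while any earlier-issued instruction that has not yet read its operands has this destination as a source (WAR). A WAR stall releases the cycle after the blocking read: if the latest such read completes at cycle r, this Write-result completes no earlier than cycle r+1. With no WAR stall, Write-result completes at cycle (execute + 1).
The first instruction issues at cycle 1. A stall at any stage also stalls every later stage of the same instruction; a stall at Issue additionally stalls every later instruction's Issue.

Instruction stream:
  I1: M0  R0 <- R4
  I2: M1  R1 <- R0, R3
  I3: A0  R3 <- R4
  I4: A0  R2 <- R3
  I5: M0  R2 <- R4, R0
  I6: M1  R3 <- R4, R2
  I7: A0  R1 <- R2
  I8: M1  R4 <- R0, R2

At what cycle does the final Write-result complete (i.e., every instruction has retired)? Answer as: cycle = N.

cycle = 37

[1] I1→M0
[2] I1 RO | I2→M1
[3] I3→A0
[4] I3 RO
[5] I3 EX
[7] I1 EX
[8] I1 WR R0
[9] I2 RO
[10] I3 WR R3
[11] I4→A0
[12] I4 RO
[13] I4 EX
[14] I2 EX | I4 WR R2
[15] I2 WR R1 | I5→M0
[16] I5 RO | I6→M1
[17] I7→A0
[21] I5 EX
[22] I5 WR R2
[23] I6 RO | I7 RO
[24] I7 EX
[25] I7 WR R1
[28] I6 EX
[29] I6 WR R3
[30] I8→M1
[31] I8 RO
[36] I8 EX
[37] I8 WR R4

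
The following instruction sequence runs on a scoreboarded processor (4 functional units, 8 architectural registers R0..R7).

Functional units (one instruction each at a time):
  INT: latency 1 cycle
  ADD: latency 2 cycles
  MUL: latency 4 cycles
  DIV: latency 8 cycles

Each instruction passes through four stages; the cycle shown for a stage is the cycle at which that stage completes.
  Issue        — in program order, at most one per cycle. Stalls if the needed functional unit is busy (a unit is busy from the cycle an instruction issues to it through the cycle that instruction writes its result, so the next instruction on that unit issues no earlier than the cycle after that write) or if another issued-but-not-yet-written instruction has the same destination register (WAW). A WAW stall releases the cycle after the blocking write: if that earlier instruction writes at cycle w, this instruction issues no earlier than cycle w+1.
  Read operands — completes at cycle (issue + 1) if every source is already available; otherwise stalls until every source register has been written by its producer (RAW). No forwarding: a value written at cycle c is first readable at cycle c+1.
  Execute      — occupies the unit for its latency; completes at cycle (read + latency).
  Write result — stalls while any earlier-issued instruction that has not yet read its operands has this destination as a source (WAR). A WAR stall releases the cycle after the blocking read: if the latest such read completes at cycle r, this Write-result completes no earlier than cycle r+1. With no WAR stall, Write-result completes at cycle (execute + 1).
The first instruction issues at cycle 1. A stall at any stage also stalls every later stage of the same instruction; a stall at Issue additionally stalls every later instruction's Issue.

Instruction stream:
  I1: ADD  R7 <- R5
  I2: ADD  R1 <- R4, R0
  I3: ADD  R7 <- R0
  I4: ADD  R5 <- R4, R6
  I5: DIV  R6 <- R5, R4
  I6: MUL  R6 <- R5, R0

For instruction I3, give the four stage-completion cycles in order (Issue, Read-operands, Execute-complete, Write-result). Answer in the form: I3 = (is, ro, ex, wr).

t=1  I1 dispatched to ADD
t=2  I1 operands ready
t=4  I1 complete
t=5  R7←I1
t=6  I2 dispatched to ADD
t=7  I2 operands ready
t=9  I2 complete
t=10  R1←I2
t=11  I3 dispatched to ADD
t=12  I3 operands ready
t=14  I3 complete
t=15  R7←I3
t=16  I4 dispatched to ADD
t=17  I4 operands ready; I5 dispatched to DIV
t=19  I4 complete
t=20  R5←I4
t=21  I5 operands ready
t=29  I5 complete
t=30  R6←I5
t=31  I6 dispatched to MUL
t=32  I6 operands ready
t=36  I6 complete
t=37  R6←I6

I3 = (11, 12, 14, 15)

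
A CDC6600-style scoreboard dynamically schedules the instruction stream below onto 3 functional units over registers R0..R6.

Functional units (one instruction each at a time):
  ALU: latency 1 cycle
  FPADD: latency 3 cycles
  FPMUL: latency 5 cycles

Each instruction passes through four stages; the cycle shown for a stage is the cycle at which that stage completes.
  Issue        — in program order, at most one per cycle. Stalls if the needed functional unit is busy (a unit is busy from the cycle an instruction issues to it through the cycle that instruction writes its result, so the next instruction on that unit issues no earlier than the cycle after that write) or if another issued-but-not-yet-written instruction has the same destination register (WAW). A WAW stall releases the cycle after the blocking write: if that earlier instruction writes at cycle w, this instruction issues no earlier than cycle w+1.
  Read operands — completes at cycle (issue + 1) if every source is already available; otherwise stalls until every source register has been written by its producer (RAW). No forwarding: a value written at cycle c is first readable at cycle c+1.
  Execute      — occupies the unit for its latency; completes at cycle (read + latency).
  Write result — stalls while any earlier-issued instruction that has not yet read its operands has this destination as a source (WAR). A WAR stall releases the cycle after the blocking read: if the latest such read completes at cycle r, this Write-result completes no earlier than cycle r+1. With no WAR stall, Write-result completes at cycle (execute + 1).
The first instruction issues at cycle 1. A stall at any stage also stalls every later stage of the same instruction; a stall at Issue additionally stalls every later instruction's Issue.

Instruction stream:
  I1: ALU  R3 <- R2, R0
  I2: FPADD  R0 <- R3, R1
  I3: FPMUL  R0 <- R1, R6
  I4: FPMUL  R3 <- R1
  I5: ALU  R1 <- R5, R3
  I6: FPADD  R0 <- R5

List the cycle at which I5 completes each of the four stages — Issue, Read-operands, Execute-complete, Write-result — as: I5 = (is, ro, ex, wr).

I5 = (19, 26, 27, 28)

[1] I1 issues→ALU
[2] I1 reads; I2 issues→FPADD
[3] I1 exec-done
[4] I1 writes R3
[5] I2 reads
[8] I2 exec-done
[9] I2 writes R0
[10] I3 issues→FPMUL
[11] I3 reads
[16] I3 exec-done
[17] I3 writes R0
[18] I4 issues→FPMUL
[19] I4 reads; I5 issues→ALU
[20] I6 issues→FPADD
[21] I6 reads
[24] I4 exec-done; I6 exec-done
[25] I4 writes R3; I6 writes R0
[26] I5 reads
[27] I5 exec-done
[28] I5 writes R1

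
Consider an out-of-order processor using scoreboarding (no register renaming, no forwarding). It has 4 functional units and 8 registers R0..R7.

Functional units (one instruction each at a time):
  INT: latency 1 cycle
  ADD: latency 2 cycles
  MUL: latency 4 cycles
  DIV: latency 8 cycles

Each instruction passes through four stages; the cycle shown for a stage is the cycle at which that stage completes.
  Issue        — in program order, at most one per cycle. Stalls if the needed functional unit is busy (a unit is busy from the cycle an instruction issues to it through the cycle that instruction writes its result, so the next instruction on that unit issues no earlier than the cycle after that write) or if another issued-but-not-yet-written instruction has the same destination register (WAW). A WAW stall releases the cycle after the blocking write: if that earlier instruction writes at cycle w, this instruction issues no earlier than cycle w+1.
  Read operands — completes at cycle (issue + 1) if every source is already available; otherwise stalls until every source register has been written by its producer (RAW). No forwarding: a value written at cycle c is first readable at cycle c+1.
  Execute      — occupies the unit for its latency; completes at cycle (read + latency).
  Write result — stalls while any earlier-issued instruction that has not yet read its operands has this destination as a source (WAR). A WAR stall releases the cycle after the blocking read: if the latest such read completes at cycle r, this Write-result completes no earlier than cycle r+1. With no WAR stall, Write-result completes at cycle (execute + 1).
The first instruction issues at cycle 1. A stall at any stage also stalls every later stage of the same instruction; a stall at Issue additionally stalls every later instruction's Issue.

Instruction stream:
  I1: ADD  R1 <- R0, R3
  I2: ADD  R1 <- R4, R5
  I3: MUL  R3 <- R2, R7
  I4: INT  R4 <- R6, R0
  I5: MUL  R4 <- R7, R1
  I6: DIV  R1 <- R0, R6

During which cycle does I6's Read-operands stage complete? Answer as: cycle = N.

[I1] 1/2/4/5
[I2] 6/7/9/10  (struct: ADD busy until I1 writes@5)
[I3] 7/8/12/13
[I4] 8/9/10/11
[I5] 14/15/19/20  (struct: MUL busy until I3 writes@13)
[I6] 15/16/24/25

cycle = 16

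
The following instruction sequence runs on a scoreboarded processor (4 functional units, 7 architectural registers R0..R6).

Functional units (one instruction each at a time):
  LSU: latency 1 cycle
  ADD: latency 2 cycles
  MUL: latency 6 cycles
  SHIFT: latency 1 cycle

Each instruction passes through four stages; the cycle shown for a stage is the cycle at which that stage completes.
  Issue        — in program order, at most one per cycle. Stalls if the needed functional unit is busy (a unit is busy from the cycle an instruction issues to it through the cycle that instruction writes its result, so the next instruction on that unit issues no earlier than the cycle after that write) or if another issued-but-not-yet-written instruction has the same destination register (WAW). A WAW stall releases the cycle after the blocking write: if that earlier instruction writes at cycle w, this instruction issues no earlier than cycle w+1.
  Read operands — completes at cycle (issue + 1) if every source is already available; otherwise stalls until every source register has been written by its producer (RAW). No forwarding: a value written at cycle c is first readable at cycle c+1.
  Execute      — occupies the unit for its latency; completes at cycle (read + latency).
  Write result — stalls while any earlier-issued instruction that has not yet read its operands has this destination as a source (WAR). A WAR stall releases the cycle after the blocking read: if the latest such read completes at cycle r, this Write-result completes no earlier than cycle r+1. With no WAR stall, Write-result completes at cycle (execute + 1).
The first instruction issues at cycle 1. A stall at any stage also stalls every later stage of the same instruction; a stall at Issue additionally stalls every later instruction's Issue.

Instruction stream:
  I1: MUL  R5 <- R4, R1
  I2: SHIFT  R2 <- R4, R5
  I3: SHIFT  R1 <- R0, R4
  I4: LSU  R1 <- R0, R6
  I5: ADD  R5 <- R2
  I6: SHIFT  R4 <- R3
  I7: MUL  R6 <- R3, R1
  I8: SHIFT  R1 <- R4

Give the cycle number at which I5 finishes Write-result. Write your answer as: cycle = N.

cycle 1: I1 dispatched to MUL
cycle 2: I1 operands ready; I2 dispatched to SHIFT
cycle 8: I1 complete
cycle 9: R5←I1
cycle 10: I2 operands ready
cycle 11: I2 complete
cycle 12: R2←I2
cycle 13: I3 dispatched to SHIFT
cycle 14: I3 operands ready
cycle 15: I3 complete
cycle 16: R1←I3
cycle 17: I4 dispatched to LSU
cycle 18: I4 operands ready; I5 dispatched to ADD
cycle 19: I4 complete; I5 operands ready; I6 dispatched to SHIFT
cycle 20: R1←I4; I6 operands ready; I7 dispatched to MUL
cycle 21: I5 complete; I6 complete; I7 operands ready
cycle 22: R5←I5; R4←I6
cycle 23: I8 dispatched to SHIFT
cycle 24: I8 operands ready
cycle 25: I8 complete
cycle 26: R1←I8
cycle 27: I7 complete
cycle 28: R6←I7

cycle = 22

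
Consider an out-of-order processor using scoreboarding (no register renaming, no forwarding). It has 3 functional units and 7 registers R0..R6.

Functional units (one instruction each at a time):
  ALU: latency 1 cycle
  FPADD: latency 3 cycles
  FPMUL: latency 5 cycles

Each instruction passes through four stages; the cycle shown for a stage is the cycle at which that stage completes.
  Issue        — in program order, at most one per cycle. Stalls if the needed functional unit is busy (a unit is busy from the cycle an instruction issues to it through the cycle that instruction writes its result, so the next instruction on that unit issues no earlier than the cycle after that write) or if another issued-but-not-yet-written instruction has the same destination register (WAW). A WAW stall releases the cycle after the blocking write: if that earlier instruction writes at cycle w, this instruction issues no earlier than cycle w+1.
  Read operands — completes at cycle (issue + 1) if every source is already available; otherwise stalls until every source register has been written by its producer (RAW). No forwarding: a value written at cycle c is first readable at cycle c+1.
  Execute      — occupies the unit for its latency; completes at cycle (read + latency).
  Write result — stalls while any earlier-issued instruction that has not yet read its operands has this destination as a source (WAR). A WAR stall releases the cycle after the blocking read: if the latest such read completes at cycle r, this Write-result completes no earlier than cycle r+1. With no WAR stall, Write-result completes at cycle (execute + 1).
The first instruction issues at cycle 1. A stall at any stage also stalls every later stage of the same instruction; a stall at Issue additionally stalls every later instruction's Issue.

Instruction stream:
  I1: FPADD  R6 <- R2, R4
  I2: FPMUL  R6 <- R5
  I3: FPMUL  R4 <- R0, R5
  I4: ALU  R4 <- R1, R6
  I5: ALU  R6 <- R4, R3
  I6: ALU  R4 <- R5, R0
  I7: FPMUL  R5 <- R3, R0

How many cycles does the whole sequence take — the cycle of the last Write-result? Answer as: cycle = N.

cycle = 39

I1 -> (1, 2, 5, 6)
I2 -> (7, 8, 13, 14)  // WAW R6: wait I1 write@6
I3 -> (15, 16, 21, 22)  // struct: FPMUL busy until I2 writes@14
I4 -> (23, 24, 25, 26)  // WAW R4: wait I3 write@22
I5 -> (27, 28, 29, 30)  // struct: ALU busy until I4 writes@26
I6 -> (31, 32, 33, 34)  // struct: ALU busy until I5 writes@30
I7 -> (32, 33, 38, 39)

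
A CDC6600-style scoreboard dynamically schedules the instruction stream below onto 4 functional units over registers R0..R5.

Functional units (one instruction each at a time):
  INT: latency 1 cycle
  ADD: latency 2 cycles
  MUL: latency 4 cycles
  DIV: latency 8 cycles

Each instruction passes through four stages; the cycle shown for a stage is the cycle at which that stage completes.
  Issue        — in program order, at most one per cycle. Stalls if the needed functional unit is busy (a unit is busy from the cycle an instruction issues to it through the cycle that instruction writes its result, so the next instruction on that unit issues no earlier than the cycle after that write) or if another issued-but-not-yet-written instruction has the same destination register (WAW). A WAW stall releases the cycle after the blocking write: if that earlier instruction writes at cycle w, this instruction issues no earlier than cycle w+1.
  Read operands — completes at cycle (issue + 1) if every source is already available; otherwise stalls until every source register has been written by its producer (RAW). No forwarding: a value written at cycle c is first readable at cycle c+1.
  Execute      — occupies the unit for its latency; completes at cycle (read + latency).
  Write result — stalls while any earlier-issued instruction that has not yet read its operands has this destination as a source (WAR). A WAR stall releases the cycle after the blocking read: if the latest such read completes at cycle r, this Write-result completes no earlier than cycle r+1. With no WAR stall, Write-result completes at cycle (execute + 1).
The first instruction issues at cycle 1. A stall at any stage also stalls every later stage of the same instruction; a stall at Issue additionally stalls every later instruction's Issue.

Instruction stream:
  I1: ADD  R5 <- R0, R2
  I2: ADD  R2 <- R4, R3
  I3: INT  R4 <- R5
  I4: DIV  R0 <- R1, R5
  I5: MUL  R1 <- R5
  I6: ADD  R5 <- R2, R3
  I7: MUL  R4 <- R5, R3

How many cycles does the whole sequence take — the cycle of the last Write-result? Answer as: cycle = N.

c1: I1 dispatched to ADD
c2: I1 operands ready
c4: I1 complete
c5: R5←I1
c6: I2 dispatched to ADD
c7: I2 operands ready | I3 dispatched to INT
c8: I3 operands ready | I4 dispatched to DIV
c9: I2 complete | I3 complete | I4 operands ready | I5 dispatched to MUL
c10: R2←I2 | R4←I3 | I5 operands ready
c11: I6 dispatched to ADD
c12: I6 operands ready
c14: I5 complete | I6 complete
c15: R1←I5 | R5←I6
c16: I7 dispatched to MUL
c17: I4 complete | I7 operands ready
c18: R0←I4
c21: I7 complete
c22: R4←I7

cycle = 22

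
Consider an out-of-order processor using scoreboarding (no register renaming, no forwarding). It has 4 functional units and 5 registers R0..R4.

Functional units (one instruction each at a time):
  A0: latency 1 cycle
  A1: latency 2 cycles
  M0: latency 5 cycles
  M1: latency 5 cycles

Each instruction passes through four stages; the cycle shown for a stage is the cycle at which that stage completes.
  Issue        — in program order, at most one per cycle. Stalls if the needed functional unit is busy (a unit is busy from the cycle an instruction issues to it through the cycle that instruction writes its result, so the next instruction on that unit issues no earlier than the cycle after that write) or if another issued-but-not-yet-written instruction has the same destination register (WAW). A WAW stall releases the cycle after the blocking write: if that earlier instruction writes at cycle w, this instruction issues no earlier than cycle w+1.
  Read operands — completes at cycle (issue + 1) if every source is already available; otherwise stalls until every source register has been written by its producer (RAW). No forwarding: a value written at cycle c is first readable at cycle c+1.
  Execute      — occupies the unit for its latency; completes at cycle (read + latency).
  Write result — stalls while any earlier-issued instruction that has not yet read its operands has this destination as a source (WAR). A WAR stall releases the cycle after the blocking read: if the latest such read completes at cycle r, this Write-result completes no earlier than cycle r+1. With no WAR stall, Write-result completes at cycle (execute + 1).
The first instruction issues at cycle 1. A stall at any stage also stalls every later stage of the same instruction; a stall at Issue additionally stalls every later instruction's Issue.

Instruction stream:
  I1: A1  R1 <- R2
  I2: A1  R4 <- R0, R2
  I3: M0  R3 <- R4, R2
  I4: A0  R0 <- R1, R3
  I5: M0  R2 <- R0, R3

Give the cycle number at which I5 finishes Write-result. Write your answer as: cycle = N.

1) issue 1, read 2, done 4, write 5
2) issue 6, read 7, done 9, write 10  <struct: A1 busy until I1 writes@5>
3) issue 7, read 11, done 16, write 17  <RAW R4: wait I2 write@10>
4) issue 8, read 18, done 19, write 20  <RAW R3: wait I3 write@17>
5) issue 18, read 21, done 26, write 27  <struct: M0 busy until I3 writes@17 / RAW R0: wait I4 write@20>

cycle = 27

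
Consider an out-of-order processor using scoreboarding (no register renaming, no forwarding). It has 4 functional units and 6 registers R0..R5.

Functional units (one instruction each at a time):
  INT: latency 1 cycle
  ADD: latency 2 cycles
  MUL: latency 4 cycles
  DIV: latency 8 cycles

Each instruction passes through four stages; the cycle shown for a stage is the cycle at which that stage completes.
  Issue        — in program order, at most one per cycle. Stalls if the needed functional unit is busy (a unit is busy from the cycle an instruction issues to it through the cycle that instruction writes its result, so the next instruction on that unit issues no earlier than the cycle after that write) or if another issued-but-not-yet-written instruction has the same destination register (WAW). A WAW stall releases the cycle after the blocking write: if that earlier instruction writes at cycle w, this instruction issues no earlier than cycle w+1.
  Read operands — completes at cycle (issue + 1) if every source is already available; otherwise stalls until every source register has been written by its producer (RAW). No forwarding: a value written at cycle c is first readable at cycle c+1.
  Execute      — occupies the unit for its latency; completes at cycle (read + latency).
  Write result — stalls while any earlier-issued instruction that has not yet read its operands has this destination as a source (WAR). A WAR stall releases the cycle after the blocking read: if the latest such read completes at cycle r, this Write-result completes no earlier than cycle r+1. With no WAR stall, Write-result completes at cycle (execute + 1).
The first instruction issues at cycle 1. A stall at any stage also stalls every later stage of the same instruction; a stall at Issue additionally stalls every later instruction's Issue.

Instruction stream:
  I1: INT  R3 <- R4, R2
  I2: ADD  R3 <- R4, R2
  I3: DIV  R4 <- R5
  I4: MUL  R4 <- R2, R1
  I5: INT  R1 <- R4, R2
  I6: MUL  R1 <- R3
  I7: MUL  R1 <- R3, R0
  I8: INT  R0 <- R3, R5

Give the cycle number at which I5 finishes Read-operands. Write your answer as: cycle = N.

cycle 1: I1 issues→INT
cycle 2: I1 reads
cycle 3: I1 exec-done
cycle 4: I1 writes R3
cycle 5: I2 issues→ADD
cycle 6: I2 reads | I3 issues→DIV
cycle 7: I3 reads
cycle 8: I2 exec-done
cycle 9: I2 writes R3
cycle 15: I3 exec-done
cycle 16: I3 writes R4
cycle 17: I4 issues→MUL
cycle 18: I4 reads | I5 issues→INT
cycle 22: I4 exec-done
cycle 23: I4 writes R4
cycle 24: I5 reads
cycle 25: I5 exec-done
cycle 26: I5 writes R1
cycle 27: I6 issues→MUL
cycle 28: I6 reads
cycle 32: I6 exec-done
cycle 33: I6 writes R1
cycle 34: I7 issues→MUL
cycle 35: I7 reads | I8 issues→INT
cycle 36: I8 reads
cycle 37: I8 exec-done
cycle 38: I8 writes R0
cycle 39: I7 exec-done
cycle 40: I7 writes R1

cycle = 24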